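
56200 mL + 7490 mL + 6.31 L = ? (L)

In L:
  56200 mL = 56200 × 10^-3 L = 56.2
  7490 mL = 7490 × 10^-3 L = 7.49
  6.31 L → 6.31
Sum: 56.2 + 7.49 + 6.31 = 70

70 L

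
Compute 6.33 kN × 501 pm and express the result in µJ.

3.17133 µJ

6.33e3 × 501e-12 = 3171.33e-9 J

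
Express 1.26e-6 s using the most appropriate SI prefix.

1.26 us

= 1.26e-6 s; 1e-6 is micro.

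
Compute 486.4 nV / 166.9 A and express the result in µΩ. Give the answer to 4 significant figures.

0.002914 µΩ

(486.4 × 10^-9) / (166.9) = 2.91432 × 10^-9 Ω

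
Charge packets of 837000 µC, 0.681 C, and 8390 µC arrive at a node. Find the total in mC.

In mC:
  837000 µC = 837000 × 10^-3 mC = 837
  0.681 C = 0.681 × 10^3 mC = 681
  8390 µC = 8390 × 10^-3 mC = 8.39
Sum: 837 + 681 + 8.39 = 1526.39

1526.39 mC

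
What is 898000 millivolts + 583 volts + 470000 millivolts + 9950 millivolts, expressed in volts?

In volts:
  898000 millivolts = 898000 × 10^-3 volts = 898
  583 volts → 583
  470000 millivolts = 470000 × 10^-3 volts = 470
  9950 millivolts = 9950 × 10^-3 volts = 9.95
Sum: 898 + 583 + 470 + 9.95 = 1960.95

1960.95 volts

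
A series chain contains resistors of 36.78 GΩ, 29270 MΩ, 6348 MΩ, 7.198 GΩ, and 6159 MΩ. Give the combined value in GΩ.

85.755 GΩ

In GΩ:
  36.78 GΩ → 36.78
  29270 MΩ = 29270 × 10^-3 GΩ = 29.27
  6348 MΩ = 6348 × 10^-3 GΩ = 6.348
  7.198 GΩ → 7.198
  6159 MΩ = 6159 × 10^-3 GΩ = 6.159
Sum: 36.78 + 29.27 + 6.348 + 7.198 + 6.159 = 85.755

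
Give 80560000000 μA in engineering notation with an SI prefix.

= 80.56 × 10^3 A; 10^3 is kilo.

80.56 kA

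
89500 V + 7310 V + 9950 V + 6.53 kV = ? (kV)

113.29 kV

In kV:
  89500 V = 89500 × 10^-3 kV = 89.5
  7310 V = 7310 × 10^-3 kV = 7.31
  9950 V = 9950 × 10^-3 kV = 9.95
  6.53 kV → 6.53
Sum: 89.5 + 7.31 + 9.95 + 6.53 = 113.29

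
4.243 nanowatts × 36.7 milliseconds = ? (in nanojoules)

0.1557181 nanojoules

4.243 × 10⁻⁹ × 36.7 × 10⁻³ = 155.7181 × 10⁻¹² J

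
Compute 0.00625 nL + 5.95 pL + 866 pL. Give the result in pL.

In pL:
  0.00625 nL = 0.00625 × 10³ pL = 6.25
  5.95 pL → 5.95
  866 pL → 866
Sum: 6.25 + 5.95 + 866 = 878.2

878.2 pL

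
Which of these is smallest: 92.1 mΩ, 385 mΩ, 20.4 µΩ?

92.1 mΩ = 0.0921 Ω
385 mΩ = 0.385 Ω
20.4 µΩ = 0.0000204 Ω

20.4 µΩ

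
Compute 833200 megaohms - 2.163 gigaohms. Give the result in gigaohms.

In gigaohms:
  833200 megaohms = 833200e-3 gigaohms = 833.2
  2.163 gigaohms → 2.163
Difference: 833.2 - 2.163 = 831.037

831.037 gigaohms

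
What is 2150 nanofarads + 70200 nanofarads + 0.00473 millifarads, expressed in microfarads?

77.08 microfarads

In microfarads:
  2150 nanofarads = 2150 × 10^-3 microfarads = 2.15
  70200 nanofarads = 70200 × 10^-3 microfarads = 70.2
  0.00473 millifarads = 0.00473 × 10^3 microfarads = 4.73
Sum: 2.15 + 70.2 + 4.73 = 77.08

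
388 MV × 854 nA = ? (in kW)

388 × 10^6 × 854 × 10^-9 = 331352 × 10^-3 W

0.331352 kW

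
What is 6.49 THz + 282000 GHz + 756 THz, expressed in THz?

1044.49 THz

In THz:
  6.49 THz → 6.49
  282000 GHz = 282000 × 10^-3 THz = 282
  756 THz → 756
Sum: 6.49 + 282 + 756 = 1044.49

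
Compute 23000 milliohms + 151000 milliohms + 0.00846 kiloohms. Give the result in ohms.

182.46 ohms

In ohms:
  23000 milliohms = 23000 × 10^-3 ohms = 23
  151000 milliohms = 151000 × 10^-3 ohms = 151
  0.00846 kiloohms = 0.00846 × 10^3 ohms = 8.46
Sum: 23 + 151 + 8.46 = 182.46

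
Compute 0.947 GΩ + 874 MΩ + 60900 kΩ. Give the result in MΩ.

In MΩ:
  0.947 GΩ = 0.947e3 MΩ = 947
  874 MΩ → 874
  60900 kΩ = 60900e-3 MΩ = 60.9
Sum: 947 + 874 + 60.9 = 1881.9

1881.9 MΩ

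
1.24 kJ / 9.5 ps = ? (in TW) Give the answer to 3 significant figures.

131 TW

(1.24 × 10³) / (9.5 × 10⁻¹²) = 0.13053 × 10¹⁵ W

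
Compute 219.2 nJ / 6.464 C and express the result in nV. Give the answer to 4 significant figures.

33.91 nV

(219.2 × 10⁻⁹) / (6.464) = 33.9109 × 10⁻⁹ V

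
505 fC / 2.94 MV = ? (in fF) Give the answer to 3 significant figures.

(505e-15) / (2.94e6) = 171.77e-21 F

0.000172 fF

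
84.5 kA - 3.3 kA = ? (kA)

81.2 kA

In kA:
  84.5 kA → 84.5
  3.3 kA → 3.3
Difference: 84.5 - 3.3 = 81.2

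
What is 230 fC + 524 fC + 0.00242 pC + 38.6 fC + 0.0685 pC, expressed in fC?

863.52 fC

In fC:
  230 fC → 230
  524 fC → 524
  0.00242 pC = 0.00242 × 10³ fC = 2.42
  38.6 fC → 38.6
  0.0685 pC = 0.0685 × 10³ fC = 68.5
Sum: 230 + 524 + 2.42 + 38.6 + 68.5 = 863.52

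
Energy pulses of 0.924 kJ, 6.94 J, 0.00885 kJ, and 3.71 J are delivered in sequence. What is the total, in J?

943.5 J

In J:
  0.924 kJ = 0.924e3 J = 924
  6.94 J → 6.94
  0.00885 kJ = 0.00885e3 J = 8.85
  3.71 J → 3.71
Sum: 924 + 6.94 + 8.85 + 3.71 = 943.5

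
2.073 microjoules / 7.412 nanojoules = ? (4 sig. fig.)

279.7

(2.073e-6) / (7.412e-9) = 0.27968e3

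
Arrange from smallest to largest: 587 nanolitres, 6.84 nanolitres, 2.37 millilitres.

6.84 nanolitres < 587 nanolitres < 2.37 millilitres

587 nanolitres = 0.000000587 litres
6.84 nanolitres = 0.00000000684 litres
2.37 millilitres = 0.00237 litres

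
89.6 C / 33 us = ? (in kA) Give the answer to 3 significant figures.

2720 kA

(89.6) / (33 × 10^-6) = 2.7152 × 10^6 A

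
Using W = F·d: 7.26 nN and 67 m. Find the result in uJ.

7.26e-9 × 67 = 486.42e-9 J

0.48642 uJ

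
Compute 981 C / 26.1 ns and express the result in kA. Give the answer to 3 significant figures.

(981) / (26.1e-9) = 37.586e9 A

37600000 kA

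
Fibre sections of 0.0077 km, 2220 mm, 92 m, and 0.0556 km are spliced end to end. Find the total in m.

In m:
  0.0077 km = 0.0077e3 m = 7.7
  2220 mm = 2220e-3 m = 2.22
  92 m → 92
  0.0556 km = 0.0556e3 m = 55.6
Sum: 7.7 + 2.22 + 92 + 55.6 = 157.52

157.52 m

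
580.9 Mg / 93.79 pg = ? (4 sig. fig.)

(580.9 × 10^6) / (93.79 × 10^-12) = 6.1936 × 10^18

6194000000000000000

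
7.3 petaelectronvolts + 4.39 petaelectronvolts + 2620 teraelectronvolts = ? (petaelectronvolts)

14.31 petaelectronvolts

In petaelectronvolts:
  7.3 petaelectronvolts → 7.3
  4.39 petaelectronvolts → 4.39
  2620 teraelectronvolts = 2620 × 10^-3 petaelectronvolts = 2.62
Sum: 7.3 + 4.39 + 2.62 = 14.31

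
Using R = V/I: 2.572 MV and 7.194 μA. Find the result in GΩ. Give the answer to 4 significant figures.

357.5 GΩ

(2.572 × 10^6) / (7.194 × 10^-6) = 0.35752 × 10^12 Ω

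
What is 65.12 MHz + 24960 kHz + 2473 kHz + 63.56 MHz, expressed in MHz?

156.113 MHz

In MHz:
  65.12 MHz → 65.12
  24960 kHz = 24960 × 10^-3 MHz = 24.96
  2473 kHz = 2473 × 10^-3 MHz = 2.473
  63.56 MHz → 63.56
Sum: 65.12 + 24.96 + 2.473 + 63.56 = 156.113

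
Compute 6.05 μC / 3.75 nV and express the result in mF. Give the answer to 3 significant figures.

1610000 mF

(6.05e-6) / (3.75e-9) = 1.6133e3 F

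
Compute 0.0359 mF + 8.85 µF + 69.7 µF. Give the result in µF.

114.45 µF

In µF:
  0.0359 mF = 0.0359e3 µF = 35.9
  8.85 µF → 8.85
  69.7 µF → 69.7
Sum: 35.9 + 8.85 + 69.7 = 114.45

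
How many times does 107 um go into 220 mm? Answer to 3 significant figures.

(220 × 10⁻³) / (107 × 10⁻⁶) = 2.056 × 10³

2060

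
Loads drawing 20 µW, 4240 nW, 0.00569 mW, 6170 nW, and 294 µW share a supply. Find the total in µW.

In µW:
  20 µW → 20
  4240 nW = 4240e-3 µW = 4.24
  0.00569 mW = 0.00569e3 µW = 5.69
  6170 nW = 6170e-3 µW = 6.17
  294 µW → 294
Sum: 20 + 4.24 + 5.69 + 6.17 + 294 = 330.1

330.1 µW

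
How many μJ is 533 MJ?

mega = 1e6, micro = 1e-6; factor is 1e12.
533 × 1e12 = 533000000000000

533000000000000 μJ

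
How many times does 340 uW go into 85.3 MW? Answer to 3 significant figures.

251000000000

(85.3 × 10⁶) / (340 × 10⁻⁶) = 0.2509 × 10¹²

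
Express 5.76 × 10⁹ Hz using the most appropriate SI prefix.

5.76 GHz

= 5.76 × 10⁹ Hz; 10⁹ is giga.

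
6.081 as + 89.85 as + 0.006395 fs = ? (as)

In as:
  6.081 as → 6.081
  89.85 as → 89.85
  0.006395 fs = 0.006395 × 10³ as = 6.395
Sum: 6.081 + 89.85 + 6.395 = 102.326

102.326 as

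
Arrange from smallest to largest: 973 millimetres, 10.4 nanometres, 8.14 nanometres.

8.14 nanometres < 10.4 nanometres < 973 millimetres

973 millimetres = 0.973 metres
10.4 nanometres = 0.0000000104 metres
8.14 nanometres = 0.00000000814 metres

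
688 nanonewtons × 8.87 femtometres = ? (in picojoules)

688 × 10⁻⁹ × 8.87 × 10⁻¹⁵ = 6102.56 × 10⁻²⁴ J

0.00000000610256 picojoules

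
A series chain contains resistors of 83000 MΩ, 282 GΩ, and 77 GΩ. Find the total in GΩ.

In GΩ:
  83000 MΩ = 83000e-3 GΩ = 83
  282 GΩ → 282
  77 GΩ → 77
Sum: 83 + 282 + 77 = 442

442 GΩ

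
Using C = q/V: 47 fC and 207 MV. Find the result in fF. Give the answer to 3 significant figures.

(47e-15) / (207e6) = 0.22705e-21 F

0.000000227 fF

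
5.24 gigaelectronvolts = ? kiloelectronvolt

giga = 10⁹, kilo = 10³; factor is 10⁶.
5.24 × 10⁶ = 5240000

5240000 kiloelectronvolts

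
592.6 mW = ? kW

milli = 10⁻³, kilo = 10³; factor is 10⁻⁶.
592.6 × 10⁻⁶ = 0.0005926

0.0005926 kW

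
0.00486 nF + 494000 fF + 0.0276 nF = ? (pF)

526.46 pF

In pF:
  0.00486 nF = 0.00486 × 10^3 pF = 4.86
  494000 fF = 494000 × 10^-3 pF = 494
  0.0276 nF = 0.0276 × 10^3 pF = 27.6
Sum: 4.86 + 494 + 27.6 = 526.46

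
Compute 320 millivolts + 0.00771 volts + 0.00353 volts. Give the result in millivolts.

331.24 millivolts

In millivolts:
  320 millivolts → 320
  0.00771 volts = 0.00771 × 10³ millivolts = 7.71
  0.00353 volts = 0.00353 × 10³ millivolts = 3.53
Sum: 320 + 7.71 + 3.53 = 331.24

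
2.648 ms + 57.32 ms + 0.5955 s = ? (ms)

In ms:
  2.648 ms → 2.648
  57.32 ms → 57.32
  0.5955 s = 0.5955 × 10³ ms = 595.5
Sum: 2.648 + 57.32 + 595.5 = 655.468

655.468 ms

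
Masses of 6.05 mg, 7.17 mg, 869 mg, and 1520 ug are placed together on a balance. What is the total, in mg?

In mg:
  6.05 mg → 6.05
  7.17 mg → 7.17
  869 mg → 869
  1520 ug = 1520 × 10^-3 mg = 1.52
Sum: 6.05 + 7.17 + 869 + 1.52 = 883.74

883.74 mg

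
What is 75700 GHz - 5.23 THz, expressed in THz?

70.47 THz

In THz:
  75700 GHz = 75700e-3 THz = 75.7
  5.23 THz → 5.23
Difference: 75.7 - 5.23 = 70.47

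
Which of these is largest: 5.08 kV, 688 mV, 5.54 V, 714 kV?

714 kV

5.08 kV = 5080 V
688 mV = 0.688 V
5.54 V = 5.54 V
714 kV = 714000 V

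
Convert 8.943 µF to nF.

micro = 10⁻⁶, nano = 10⁻⁹; factor is 10³.
8.943 × 10³ = 8943

8943 nF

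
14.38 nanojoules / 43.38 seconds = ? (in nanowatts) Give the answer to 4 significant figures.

0.3315 nanowatts

(14.38 × 10⁻⁹) / (43.38) = 0.331489 × 10⁻⁹ W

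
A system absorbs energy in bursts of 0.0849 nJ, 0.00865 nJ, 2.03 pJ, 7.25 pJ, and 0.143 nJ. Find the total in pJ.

245.83 pJ

In pJ:
  0.0849 nJ = 0.0849e3 pJ = 84.9
  0.00865 nJ = 0.00865e3 pJ = 8.65
  2.03 pJ → 2.03
  7.25 pJ → 7.25
  0.143 nJ = 0.143e3 pJ = 143
Sum: 84.9 + 8.65 + 2.03 + 7.25 + 143 = 245.83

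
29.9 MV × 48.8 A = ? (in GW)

1.45912 GW

29.9 × 10^6 × 48.8 = 1459.12 × 10^6 W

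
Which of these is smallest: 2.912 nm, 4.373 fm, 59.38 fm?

2.912 nm = 0.000000002912 m
4.373 fm = 0.000000000000004373 m
59.38 fm = 0.00000000000005938 m

4.373 fm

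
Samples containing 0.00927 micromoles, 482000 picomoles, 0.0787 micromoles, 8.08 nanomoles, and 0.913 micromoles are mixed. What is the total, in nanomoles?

In nanomoles:
  0.00927 micromoles = 0.00927 × 10³ nanomoles = 9.27
  482000 picomoles = 482000 × 10⁻³ nanomoles = 482
  0.0787 micromoles = 0.0787 × 10³ nanomoles = 78.7
  8.08 nanomoles → 8.08
  0.913 micromoles = 0.913 × 10³ nanomoles = 913
Sum: 9.27 + 482 + 78.7 + 8.08 + 913 = 1491.05

1491.05 nanomoles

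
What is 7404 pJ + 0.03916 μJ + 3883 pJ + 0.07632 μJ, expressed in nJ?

In nJ:
  7404 pJ = 7404e-3 nJ = 7.404
  0.03916 μJ = 0.03916e3 nJ = 39.16
  3883 pJ = 3883e-3 nJ = 3.883
  0.07632 μJ = 0.07632e3 nJ = 76.32
Sum: 7.404 + 39.16 + 3.883 + 76.32 = 126.767

126.767 nJ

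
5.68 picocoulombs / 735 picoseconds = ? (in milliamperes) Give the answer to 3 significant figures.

(5.68 × 10⁻¹²) / (735 × 10⁻¹²) = 0.0077279 A

7.73 milliamperes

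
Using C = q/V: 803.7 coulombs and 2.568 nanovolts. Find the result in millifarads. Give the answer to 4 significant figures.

(803.7) / (2.568 × 10⁻⁹) = 312.967 × 10⁹ F

313000000000000 millifarads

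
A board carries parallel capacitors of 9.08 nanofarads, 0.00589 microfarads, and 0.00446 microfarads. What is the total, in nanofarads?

In nanofarads:
  9.08 nanofarads → 9.08
  0.00589 microfarads = 0.00589 × 10³ nanofarads = 5.89
  0.00446 microfarads = 0.00446 × 10³ nanofarads = 4.46
Sum: 9.08 + 5.89 + 4.46 = 19.43

19.43 nanofarads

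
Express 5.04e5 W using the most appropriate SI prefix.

= 504e3 W; 1e3 is kilo.

504 kW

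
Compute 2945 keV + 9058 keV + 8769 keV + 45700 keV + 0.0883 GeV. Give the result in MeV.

In MeV:
  2945 keV = 2945e-3 MeV = 2.945
  9058 keV = 9058e-3 MeV = 9.058
  8769 keV = 8769e-3 MeV = 8.769
  45700 keV = 45700e-3 MeV = 45.7
  0.0883 GeV = 0.0883e3 MeV = 88.3
Sum: 2.945 + 9.058 + 8.769 + 45.7 + 88.3 = 154.772

154.772 MeV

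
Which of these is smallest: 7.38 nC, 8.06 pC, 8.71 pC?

8.06 pC

7.38 nC = 0.00000000738 C
8.06 pC = 0.00000000000806 C
8.71 pC = 0.00000000000871 C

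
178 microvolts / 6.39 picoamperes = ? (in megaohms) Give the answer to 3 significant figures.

27.9 megaohms

(178 × 10⁻⁶) / (6.39 × 10⁻¹²) = 27.856 × 10⁶ Ω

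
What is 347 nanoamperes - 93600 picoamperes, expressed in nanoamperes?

253.4 nanoamperes

In nanoamperes:
  347 nanoamperes → 347
  93600 picoamperes = 93600 × 10^-3 nanoamperes = 93.6
Difference: 347 - 93.6 = 253.4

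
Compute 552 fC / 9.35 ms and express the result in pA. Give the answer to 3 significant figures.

59.0 pA

(552e-15) / (9.35e-3) = 59.037e-12 A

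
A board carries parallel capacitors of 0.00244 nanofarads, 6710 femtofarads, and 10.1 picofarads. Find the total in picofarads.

19.25 picofarads

In picofarads:
  0.00244 nanofarads = 0.00244 × 10³ picofarads = 2.44
  6710 femtofarads = 6710 × 10⁻³ picofarads = 6.71
  10.1 picofarads → 10.1
Sum: 2.44 + 6.71 + 10.1 = 19.25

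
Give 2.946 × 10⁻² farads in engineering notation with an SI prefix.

= 29.46 × 10⁻³ farads; 10⁻³ is milli.

29.46 millifarads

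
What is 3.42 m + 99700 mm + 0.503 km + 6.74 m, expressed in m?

612.86 m

In m:
  3.42 m → 3.42
  99700 mm = 99700 × 10⁻³ m = 99.7
  0.503 km = 0.503 × 10³ m = 503
  6.74 m → 6.74
Sum: 3.42 + 99.7 + 503 + 6.74 = 612.86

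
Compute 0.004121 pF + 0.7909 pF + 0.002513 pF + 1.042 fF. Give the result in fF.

In fF:
  0.004121 pF = 0.004121 × 10³ fF = 4.121
  0.7909 pF = 0.7909 × 10³ fF = 790.9
  0.002513 pF = 0.002513 × 10³ fF = 2.513
  1.042 fF → 1.042
Sum: 4.121 + 790.9 + 2.513 + 1.042 = 798.576

798.576 fF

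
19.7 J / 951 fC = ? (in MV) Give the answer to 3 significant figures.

20700000 MV

(19.7) / (951 × 10^-15) = 0.020715 × 10^15 V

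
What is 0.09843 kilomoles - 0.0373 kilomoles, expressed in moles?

61.13 moles

In moles:
  0.09843 kilomoles = 0.09843e3 moles = 98.43
  0.0373 kilomoles = 0.0373e3 moles = 37.3
Difference: 98.43 - 37.3 = 61.13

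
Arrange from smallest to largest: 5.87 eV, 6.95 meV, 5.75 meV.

5.87 eV = 5.87 eV
6.95 meV = 0.00695 eV
5.75 meV = 0.00575 eV

5.75 meV < 6.95 meV < 5.87 eV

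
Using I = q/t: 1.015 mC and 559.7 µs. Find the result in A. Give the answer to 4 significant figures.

1.813 A

(1.015 × 10⁻³) / (559.7 × 10⁻⁶) = 0.00181347 × 10³ A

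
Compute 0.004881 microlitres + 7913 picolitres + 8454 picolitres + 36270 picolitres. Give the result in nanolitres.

In nanolitres:
  0.004881 microlitres = 0.004881 × 10³ nanolitres = 4.881
  7913 picolitres = 7913 × 10⁻³ nanolitres = 7.913
  8454 picolitres = 8454 × 10⁻³ nanolitres = 8.454
  36270 picolitres = 36270 × 10⁻³ nanolitres = 36.27
Sum: 4.881 + 7.913 + 8.454 + 36.27 = 57.518

57.518 nanolitres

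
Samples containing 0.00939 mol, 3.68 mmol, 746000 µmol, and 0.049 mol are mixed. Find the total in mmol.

In mmol:
  0.00939 mol = 0.00939 × 10^3 mmol = 9.39
  3.68 mmol → 3.68
  746000 µmol = 746000 × 10^-3 mmol = 746
  0.049 mol = 0.049 × 10^3 mmol = 49
Sum: 9.39 + 3.68 + 746 + 49 = 808.07

808.07 mmol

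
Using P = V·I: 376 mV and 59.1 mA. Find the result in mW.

22.2216 mW

376 × 10^-3 × 59.1 × 10^-3 = 22221.6 × 10^-6 W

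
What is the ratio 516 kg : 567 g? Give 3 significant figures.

910

(516 × 10^3) / (567) = 0.9101 × 10^3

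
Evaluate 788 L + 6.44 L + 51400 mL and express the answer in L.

845.84 L

In L:
  788 L → 788
  6.44 L → 6.44
  51400 mL = 51400 × 10^-3 L = 51.4
Sum: 788 + 6.44 + 51.4 = 845.84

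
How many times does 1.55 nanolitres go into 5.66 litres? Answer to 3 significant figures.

3650000000

(5.66) / (1.55e-9) = 3.652e9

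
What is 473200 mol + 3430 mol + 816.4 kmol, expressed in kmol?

1293.03 kmol

In kmol:
  473200 mol = 473200 × 10^-3 kmol = 473.2
  3430 mol = 3430 × 10^-3 kmol = 3.43
  816.4 kmol → 816.4
Sum: 473.2 + 3.43 + 816.4 = 1293.03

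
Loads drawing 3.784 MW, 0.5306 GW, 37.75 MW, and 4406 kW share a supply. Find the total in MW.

576.54 MW

In MW:
  3.784 MW → 3.784
  0.5306 GW = 0.5306e3 MW = 530.6
  37.75 MW → 37.75
  4406 kW = 4406e-3 MW = 4.406
Sum: 3.784 + 530.6 + 37.75 + 4.406 = 576.54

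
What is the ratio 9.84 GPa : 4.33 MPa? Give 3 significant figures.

(9.84 × 10^9) / (4.33 × 10^6) = 2.273 × 10^3

2270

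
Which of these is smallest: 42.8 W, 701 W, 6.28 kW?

42.8 W = 42.8 W
701 W = 701 W
6.28 kW = 6280 W

42.8 W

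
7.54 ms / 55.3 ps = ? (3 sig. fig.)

136000000

(7.54e-3) / (55.3e-12) = 0.1363e9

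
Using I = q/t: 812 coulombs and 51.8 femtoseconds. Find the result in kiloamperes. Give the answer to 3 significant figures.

(812) / (51.8e-15) = 15.676e15 A

15700000000000 kiloamperes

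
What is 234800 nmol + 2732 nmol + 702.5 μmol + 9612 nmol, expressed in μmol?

949.644 μmol

In μmol:
  234800 nmol = 234800e-3 μmol = 234.8
  2732 nmol = 2732e-3 μmol = 2.732
  702.5 μmol → 702.5
  9612 nmol = 9612e-3 μmol = 9.612
Sum: 234.8 + 2.732 + 702.5 + 9.612 = 949.644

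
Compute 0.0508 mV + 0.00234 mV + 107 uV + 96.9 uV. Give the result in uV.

257.04 uV

In uV:
  0.0508 mV = 0.0508e3 uV = 50.8
  0.00234 mV = 0.00234e3 uV = 2.34
  107 uV → 107
  96.9 uV → 96.9
Sum: 50.8 + 2.34 + 107 + 96.9 = 257.04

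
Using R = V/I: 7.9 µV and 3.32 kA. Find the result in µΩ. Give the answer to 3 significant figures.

0.00238 µΩ

(7.9 × 10⁻⁶) / (3.32 × 10³) = 2.3795 × 10⁻⁹ Ω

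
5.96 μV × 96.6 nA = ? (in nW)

0.000575736 nW

5.96e-6 × 96.6e-9 = 575.736e-15 W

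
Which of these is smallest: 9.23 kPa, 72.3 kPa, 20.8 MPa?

9.23 kPa = 9230 Pa
72.3 kPa = 72300 Pa
20.8 MPa = 20800000 Pa

9.23 kPa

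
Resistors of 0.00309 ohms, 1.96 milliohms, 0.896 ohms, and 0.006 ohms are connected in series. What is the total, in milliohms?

In milliohms:
  0.00309 ohms = 0.00309e3 milliohms = 3.09
  1.96 milliohms → 1.96
  0.896 ohms = 0.896e3 milliohms = 896
  0.006 ohms = 0.006e3 milliohms = 6
Sum: 3.09 + 1.96 + 896 + 6 = 907.05

907.05 milliohms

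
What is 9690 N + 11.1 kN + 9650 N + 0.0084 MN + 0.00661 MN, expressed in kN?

In kN:
  9690 N = 9690e-3 kN = 9.69
  11.1 kN → 11.1
  9650 N = 9650e-3 kN = 9.65
  0.0084 MN = 0.0084e3 kN = 8.4
  0.00661 MN = 0.00661e3 kN = 6.61
Sum: 9.69 + 11.1 + 9.65 + 8.4 + 6.61 = 45.45

45.45 kN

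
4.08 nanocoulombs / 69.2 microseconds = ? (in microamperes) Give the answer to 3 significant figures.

59.0 microamperes

(4.08e-9) / (69.2e-6) = 0.05896e-3 A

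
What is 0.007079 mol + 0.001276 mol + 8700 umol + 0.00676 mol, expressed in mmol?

23.815 mmol

In mmol:
  0.007079 mol = 0.007079e3 mmol = 7.079
  0.001276 mol = 0.001276e3 mmol = 1.276
  8700 umol = 8700e-3 mmol = 8.7
  0.00676 mol = 0.00676e3 mmol = 6.76
Sum: 7.079 + 1.276 + 8.7 + 6.76 = 23.815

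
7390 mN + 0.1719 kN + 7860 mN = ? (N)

In N:
  7390 mN = 7390 × 10⁻³ N = 7.39
  0.1719 kN = 0.1719 × 10³ N = 171.9
  7860 mN = 7860 × 10⁻³ N = 7.86
Sum: 7.39 + 171.9 + 7.86 = 187.15

187.15 N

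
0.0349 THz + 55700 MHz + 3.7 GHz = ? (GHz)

94.3 GHz

In GHz:
  0.0349 THz = 0.0349 × 10^3 GHz = 34.9
  55700 MHz = 55700 × 10^-3 GHz = 55.7
  3.7 GHz → 3.7
Sum: 34.9 + 55.7 + 3.7 = 94.3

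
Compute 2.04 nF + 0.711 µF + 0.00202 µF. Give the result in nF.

In nF:
  2.04 nF → 2.04
  0.711 µF = 0.711 × 10³ nF = 711
  0.00202 µF = 0.00202 × 10³ nF = 2.02
Sum: 2.04 + 711 + 2.02 = 715.06

715.06 nF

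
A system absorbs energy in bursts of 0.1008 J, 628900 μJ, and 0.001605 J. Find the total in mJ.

731.305 mJ

In mJ:
  0.1008 J = 0.1008 × 10³ mJ = 100.8
  628900 μJ = 628900 × 10⁻³ mJ = 628.9
  0.001605 J = 0.001605 × 10³ mJ = 1.605
Sum: 100.8 + 628.9 + 1.605 = 731.305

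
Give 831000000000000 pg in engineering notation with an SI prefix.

831 g

= 831 g; mantissa already in [1, 1000).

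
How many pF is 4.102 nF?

nano = 1e-9, pico = 1e-12; factor is 1e3.
4.102 × 1e3 = 4102

4102 pF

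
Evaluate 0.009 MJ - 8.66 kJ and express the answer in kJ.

In kJ:
  0.009 MJ = 0.009 × 10^3 kJ = 9
  8.66 kJ → 8.66
Difference: 9 - 8.66 = 0.34

0.34 kJ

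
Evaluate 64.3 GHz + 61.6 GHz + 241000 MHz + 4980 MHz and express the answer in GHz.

371.88 GHz

In GHz:
  64.3 GHz → 64.3
  61.6 GHz → 61.6
  241000 MHz = 241000e-3 GHz = 241
  4980 MHz = 4980e-3 GHz = 4.98
Sum: 64.3 + 61.6 + 241 + 4.98 = 371.88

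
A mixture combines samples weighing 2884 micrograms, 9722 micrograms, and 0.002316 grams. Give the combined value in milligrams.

In milligrams:
  2884 micrograms = 2884 × 10^-3 milligrams = 2.884
  9722 micrograms = 9722 × 10^-3 milligrams = 9.722
  0.002316 grams = 0.002316 × 10^3 milligrams = 2.316
Sum: 2.884 + 9.722 + 2.316 = 14.922

14.922 milligrams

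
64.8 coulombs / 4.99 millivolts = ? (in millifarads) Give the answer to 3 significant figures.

13000000 millifarads

(64.8) / (4.99e-3) = 12.986e3 F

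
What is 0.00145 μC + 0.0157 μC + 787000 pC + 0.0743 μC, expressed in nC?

In nC:
  0.00145 μC = 0.00145e3 nC = 1.45
  0.0157 μC = 0.0157e3 nC = 15.7
  787000 pC = 787000e-3 nC = 787
  0.0743 μC = 0.0743e3 nC = 74.3
Sum: 1.45 + 15.7 + 787 + 74.3 = 878.45

878.45 nC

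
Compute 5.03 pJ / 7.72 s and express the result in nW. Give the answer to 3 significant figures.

(5.03 × 10^-12) / (7.72) = 0.65155 × 10^-12 W

0.000652 nW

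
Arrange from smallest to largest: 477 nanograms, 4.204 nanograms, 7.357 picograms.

7.357 picograms < 4.204 nanograms < 477 nanograms

477 nanograms = 0.000000477 grams
4.204 nanograms = 0.000000004204 grams
7.357 picograms = 0.000000000007357 grams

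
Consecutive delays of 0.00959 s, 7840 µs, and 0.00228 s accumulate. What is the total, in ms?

In ms:
  0.00959 s = 0.00959 × 10^3 ms = 9.59
  7840 µs = 7840 × 10^-3 ms = 7.84
  0.00228 s = 0.00228 × 10^3 ms = 2.28
Sum: 9.59 + 7.84 + 2.28 = 19.71

19.71 ms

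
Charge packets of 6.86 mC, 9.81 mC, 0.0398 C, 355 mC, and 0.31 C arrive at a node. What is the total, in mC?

721.47 mC

In mC:
  6.86 mC → 6.86
  9.81 mC → 9.81
  0.0398 C = 0.0398 × 10³ mC = 39.8
  355 mC → 355
  0.31 C = 0.31 × 10³ mC = 310
Sum: 6.86 + 9.81 + 39.8 + 355 + 310 = 721.47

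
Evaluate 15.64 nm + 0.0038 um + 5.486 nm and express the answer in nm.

24.926 nm

In nm:
  15.64 nm → 15.64
  0.0038 um = 0.0038 × 10^3 nm = 3.8
  5.486 nm → 5.486
Sum: 15.64 + 3.8 + 5.486 = 24.926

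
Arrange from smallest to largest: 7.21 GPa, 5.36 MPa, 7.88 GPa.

7.21 GPa = 7210000000 Pa
5.36 MPa = 5360000 Pa
7.88 GPa = 7880000000 Pa

5.36 MPa < 7.21 GPa < 7.88 GPa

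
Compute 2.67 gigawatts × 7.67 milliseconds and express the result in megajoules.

2.67e9 × 7.67e-3 = 20.4789e6 J

20.4789 megajoules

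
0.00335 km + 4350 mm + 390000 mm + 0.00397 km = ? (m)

In m:
  0.00335 km = 0.00335 × 10³ m = 3.35
  4350 mm = 4350 × 10⁻³ m = 4.35
  390000 mm = 390000 × 10⁻³ m = 390
  0.00397 km = 0.00397 × 10³ m = 3.97
Sum: 3.35 + 4.35 + 390 + 3.97 = 401.67

401.67 m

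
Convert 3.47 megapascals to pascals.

3470000 pascals

mega = 10^6, (no prefix) = 10^0; factor is 10^6.
3.47 × 10^6 = 3470000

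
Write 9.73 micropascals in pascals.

0.00000973 pascals

micro = 10^-6, (no prefix) = 10^0; factor is 10^-6.
9.73 × 10^-6 = 0.00000973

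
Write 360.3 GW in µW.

giga = 1e9, micro = 1e-6; factor is 1e15.
360.3 × 1e15 = 360300000000000000

360300000000000000 µW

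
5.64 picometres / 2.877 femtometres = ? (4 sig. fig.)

1960

(5.64 × 10^-12) / (2.877 × 10^-15) = 1.9604 × 10^3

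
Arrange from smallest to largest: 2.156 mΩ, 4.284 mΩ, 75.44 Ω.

2.156 mΩ = 0.002156 Ω
4.284 mΩ = 0.004284 Ω
75.44 Ω = 75.44 Ω

2.156 mΩ < 4.284 mΩ < 75.44 Ω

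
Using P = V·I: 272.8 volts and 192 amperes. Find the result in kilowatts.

52.3776 kilowatts

272.8 × 192 = 52377.6 W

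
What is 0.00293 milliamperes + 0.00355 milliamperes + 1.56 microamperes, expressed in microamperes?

In microamperes:
  0.00293 milliamperes = 0.00293e3 microamperes = 2.93
  0.00355 milliamperes = 0.00355e3 microamperes = 3.55
  1.56 microamperes → 1.56
Sum: 2.93 + 3.55 + 1.56 = 8.04

8.04 microamperes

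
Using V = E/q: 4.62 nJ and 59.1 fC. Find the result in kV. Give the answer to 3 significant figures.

78.2 kV

(4.62 × 10⁻⁹) / (59.1 × 10⁻¹⁵) = 0.078173 × 10⁶ V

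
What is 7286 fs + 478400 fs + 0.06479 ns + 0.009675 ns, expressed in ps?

In ps:
  7286 fs = 7286 × 10⁻³ ps = 7.286
  478400 fs = 478400 × 10⁻³ ps = 478.4
  0.06479 ns = 0.06479 × 10³ ps = 64.79
  0.009675 ns = 0.009675 × 10³ ps = 9.675
Sum: 7.286 + 478.4 + 64.79 + 9.675 = 560.151

560.151 ps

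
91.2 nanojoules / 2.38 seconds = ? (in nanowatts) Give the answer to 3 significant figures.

38.3 nanowatts

(91.2e-9) / (2.38) = 38.319e-9 W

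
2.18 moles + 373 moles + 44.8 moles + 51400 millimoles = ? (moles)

471.38 moles

In moles:
  2.18 moles → 2.18
  373 moles → 373
  44.8 moles → 44.8
  51400 millimoles = 51400e-3 moles = 51.4
Sum: 2.18 + 373 + 44.8 + 51.4 = 471.38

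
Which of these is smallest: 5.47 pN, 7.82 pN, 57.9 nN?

5.47 pN

5.47 pN = 0.00000000000547 N
7.82 pN = 0.00000000000782 N
57.9 nN = 0.0000000579 N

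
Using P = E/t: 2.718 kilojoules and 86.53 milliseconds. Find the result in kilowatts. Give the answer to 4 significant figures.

(2.718 × 10^3) / (86.53 × 10^-3) = 0.0314111 × 10^6 W

31.41 kilowatts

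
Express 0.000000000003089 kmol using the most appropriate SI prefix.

= 3.089 × 10^-9 mol; 10^-9 is nano.

3.089 nmol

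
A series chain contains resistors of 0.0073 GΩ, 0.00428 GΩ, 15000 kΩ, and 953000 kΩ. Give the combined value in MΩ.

In MΩ:
  0.0073 GΩ = 0.0073e3 MΩ = 7.3
  0.00428 GΩ = 0.00428e3 MΩ = 4.28
  15000 kΩ = 15000e-3 MΩ = 15
  953000 kΩ = 953000e-3 MΩ = 953
Sum: 7.3 + 4.28 + 15 + 953 = 979.58

979.58 MΩ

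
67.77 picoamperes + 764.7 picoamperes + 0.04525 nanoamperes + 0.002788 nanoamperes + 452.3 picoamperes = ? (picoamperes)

In picoamperes:
  67.77 picoamperes → 67.77
  764.7 picoamperes → 764.7
  0.04525 nanoamperes = 0.04525 × 10³ picoamperes = 45.25
  0.002788 nanoamperes = 0.002788 × 10³ picoamperes = 2.788
  452.3 picoamperes → 452.3
Sum: 67.77 + 764.7 + 45.25 + 2.788 + 452.3 = 1332.808

1332.808 picoamperes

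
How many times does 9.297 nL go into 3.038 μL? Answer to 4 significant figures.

326.8

(3.038 × 10^-6) / (9.297 × 10^-9) = 0.32677 × 10^3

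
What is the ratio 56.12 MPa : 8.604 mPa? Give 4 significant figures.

(56.12e6) / (8.604e-3) = 6.5225e9

6523000000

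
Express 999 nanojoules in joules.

0.000000999 joules

nano = 10^-9, (no prefix) = 10^0; factor is 10^-9.
999 × 10^-9 = 0.000000999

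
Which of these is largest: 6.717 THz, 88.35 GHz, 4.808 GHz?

6.717 THz = 6717000000000 Hz
88.35 GHz = 88350000000 Hz
4.808 GHz = 4808000000 Hz

6.717 THz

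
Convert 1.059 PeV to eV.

1059000000000000 eV

peta = 10^15, (no prefix) = 10^0; factor is 10^15.
1.059 × 10^15 = 1059000000000000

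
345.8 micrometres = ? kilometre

micro = 10^-6, kilo = 10^3; factor is 10^-9.
345.8 × 10^-9 = 0.0000003458

0.0000003458 kilometres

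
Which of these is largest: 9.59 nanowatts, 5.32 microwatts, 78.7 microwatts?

78.7 microwatts

9.59 nanowatts = 0.00000000959 watts
5.32 microwatts = 0.00000532 watts
78.7 microwatts = 0.0000787 watts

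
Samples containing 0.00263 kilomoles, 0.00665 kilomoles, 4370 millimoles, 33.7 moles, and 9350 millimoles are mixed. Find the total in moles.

56.7 moles

In moles:
  0.00263 kilomoles = 0.00263 × 10^3 moles = 2.63
  0.00665 kilomoles = 0.00665 × 10^3 moles = 6.65
  4370 millimoles = 4370 × 10^-3 moles = 4.37
  33.7 moles → 33.7
  9350 millimoles = 9350 × 10^-3 moles = 9.35
Sum: 2.63 + 6.65 + 4.37 + 33.7 + 9.35 = 56.7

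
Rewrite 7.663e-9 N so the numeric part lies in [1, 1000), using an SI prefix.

= 7.663e-9 N; 1e-9 is nano.

7.663 nN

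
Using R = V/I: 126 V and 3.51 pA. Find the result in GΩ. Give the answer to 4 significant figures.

(126) / (3.51e-12) = 35.8974e12 Ω

35900 GΩ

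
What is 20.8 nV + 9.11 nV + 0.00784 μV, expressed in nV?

37.75 nV

In nV:
  20.8 nV → 20.8
  9.11 nV → 9.11
  0.00784 μV = 0.00784 × 10^3 nV = 7.84
Sum: 20.8 + 9.11 + 7.84 = 37.75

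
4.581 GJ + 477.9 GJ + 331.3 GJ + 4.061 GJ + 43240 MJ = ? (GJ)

861.082 GJ

In GJ:
  4.581 GJ → 4.581
  477.9 GJ → 477.9
  331.3 GJ → 331.3
  4.061 GJ → 4.061
  43240 MJ = 43240e-3 GJ = 43.24
Sum: 4.581 + 477.9 + 331.3 + 4.061 + 43.24 = 861.082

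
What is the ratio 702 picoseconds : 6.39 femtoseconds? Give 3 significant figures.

110000

(702e-12) / (6.39e-15) = 109.9e3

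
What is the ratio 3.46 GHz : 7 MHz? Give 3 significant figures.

494

(3.46 × 10⁹) / (7 × 10⁶) = 0.4943 × 10³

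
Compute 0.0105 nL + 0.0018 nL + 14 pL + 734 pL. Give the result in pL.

760.3 pL

In pL:
  0.0105 nL = 0.0105e3 pL = 10.5
  0.0018 nL = 0.0018e3 pL = 1.8
  14 pL → 14
  734 pL → 734
Sum: 10.5 + 1.8 + 14 + 734 = 760.3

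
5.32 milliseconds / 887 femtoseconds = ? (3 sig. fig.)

(5.32 × 10⁻³) / (887 × 10⁻¹⁵) = 0.005998 × 10¹²

6000000000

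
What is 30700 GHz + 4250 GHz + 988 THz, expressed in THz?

In THz:
  30700 GHz = 30700 × 10^-3 THz = 30.7
  4250 GHz = 4250 × 10^-3 THz = 4.25
  988 THz → 988
Sum: 30.7 + 4.25 + 988 = 1022.95

1022.95 THz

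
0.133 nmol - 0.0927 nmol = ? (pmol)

In pmol:
  0.133 nmol = 0.133 × 10³ pmol = 133
  0.0927 nmol = 0.0927 × 10³ pmol = 92.7
Difference: 133 - 92.7 = 40.3

40.3 pmol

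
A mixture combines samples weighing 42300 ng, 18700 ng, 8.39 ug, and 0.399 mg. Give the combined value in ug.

In ug:
  42300 ng = 42300 × 10⁻³ ug = 42.3
  18700 ng = 18700 × 10⁻³ ug = 18.7
  8.39 ug → 8.39
  0.399 mg = 0.399 × 10³ ug = 399
Sum: 42.3 + 18.7 + 8.39 + 399 = 468.39

468.39 ug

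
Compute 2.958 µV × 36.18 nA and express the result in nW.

2.958 × 10^-6 × 36.18 × 10^-9 = 107.02044 × 10^-15 W

0.00010702044 nW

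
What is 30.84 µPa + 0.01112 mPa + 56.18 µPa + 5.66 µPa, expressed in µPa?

In µPa:
  30.84 µPa → 30.84
  0.01112 mPa = 0.01112 × 10³ µPa = 11.12
  56.18 µPa → 56.18
  5.66 µPa → 5.66
Sum: 30.84 + 11.12 + 56.18 + 5.66 = 103.8

103.8 µPa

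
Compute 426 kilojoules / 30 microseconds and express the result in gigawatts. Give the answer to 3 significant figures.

(426 × 10^3) / (30 × 10^-6) = 14.2 × 10^9 W

14.2 gigawatts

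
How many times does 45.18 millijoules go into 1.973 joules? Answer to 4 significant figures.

43.67

(1.973) / (45.18e-3) = 0.04367e3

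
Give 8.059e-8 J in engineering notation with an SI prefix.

80.59 nJ

= 80.59e-9 J; 1e-9 is nano.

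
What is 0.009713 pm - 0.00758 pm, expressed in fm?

2.133 fm

In fm:
  0.009713 pm = 0.009713 × 10^3 fm = 9.713
  0.00758 pm = 0.00758 × 10^3 fm = 7.58
Difference: 9.713 - 7.58 = 2.133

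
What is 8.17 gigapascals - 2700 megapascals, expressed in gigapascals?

In gigapascals:
  8.17 gigapascals → 8.17
  2700 megapascals = 2700 × 10^-3 gigapascals = 2.7
Difference: 8.17 - 2.7 = 5.47

5.47 gigapascals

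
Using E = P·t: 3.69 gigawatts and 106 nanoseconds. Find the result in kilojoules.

0.39114 kilojoules

3.69 × 10⁹ × 106 × 10⁻⁹ = 391.14 J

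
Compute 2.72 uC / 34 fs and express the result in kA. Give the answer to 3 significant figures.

(2.72e-6) / (34e-15) = 0.08e9 A

80000 kA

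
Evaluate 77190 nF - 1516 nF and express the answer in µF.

75.674 µF

In µF:
  77190 nF = 77190 × 10^-3 µF = 77.19
  1516 nF = 1516 × 10^-3 µF = 1.516
Difference: 77.19 - 1.516 = 75.674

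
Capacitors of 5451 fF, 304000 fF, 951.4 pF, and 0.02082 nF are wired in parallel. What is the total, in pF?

1281.671 pF

In pF:
  5451 fF = 5451 × 10^-3 pF = 5.451
  304000 fF = 304000 × 10^-3 pF = 304
  951.4 pF → 951.4
  0.02082 nF = 0.02082 × 10^3 pF = 20.82
Sum: 5.451 + 304 + 951.4 + 20.82 = 1281.671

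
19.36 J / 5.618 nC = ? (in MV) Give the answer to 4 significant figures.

3446 MV

(19.36) / (5.618 × 10⁻⁹) = 3.44607 × 10⁹ V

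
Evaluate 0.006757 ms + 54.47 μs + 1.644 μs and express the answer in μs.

In μs:
  0.006757 ms = 0.006757 × 10³ μs = 6.757
  54.47 μs → 54.47
  1.644 μs → 1.644
Sum: 6.757 + 54.47 + 1.644 = 62.871

62.871 μs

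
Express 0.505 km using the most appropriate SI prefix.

505 m

= 505 m; mantissa already in [1, 1000).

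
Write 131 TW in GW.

131000 GW

tera = 1e12, giga = 1e9; factor is 1e3.
131 × 1e3 = 131000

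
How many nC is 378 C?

(no prefix) = 10⁰, nano = 10⁻⁹; factor is 10⁹.
378 × 10⁹ = 378000000000

378000000000 nC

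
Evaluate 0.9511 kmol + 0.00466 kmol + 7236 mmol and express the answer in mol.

In mol:
  0.9511 kmol = 0.9511 × 10^3 mol = 951.1
  0.00466 kmol = 0.00466 × 10^3 mol = 4.66
  7236 mmol = 7236 × 10^-3 mol = 7.236
Sum: 951.1 + 4.66 + 7.236 = 962.996

962.996 mol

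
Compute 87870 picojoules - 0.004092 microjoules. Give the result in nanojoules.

In nanojoules:
  87870 picojoules = 87870 × 10^-3 nanojoules = 87.87
  0.004092 microjoules = 0.004092 × 10^3 nanojoules = 4.092
Difference: 87.87 - 4.092 = 83.778

83.778 nanojoules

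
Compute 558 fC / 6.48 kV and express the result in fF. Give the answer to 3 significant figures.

0.0861 fF

(558 × 10⁻¹⁵) / (6.48 × 10³) = 86.111 × 10⁻¹⁸ F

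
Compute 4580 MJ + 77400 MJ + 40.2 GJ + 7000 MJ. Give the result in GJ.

In GJ:
  4580 MJ = 4580e-3 GJ = 4.58
  77400 MJ = 77400e-3 GJ = 77.4
  40.2 GJ → 40.2
  7000 MJ = 7000e-3 GJ = 7
Sum: 4.58 + 77.4 + 40.2 + 7 = 129.18

129.18 GJ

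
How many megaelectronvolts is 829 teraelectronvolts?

tera = 10^12, mega = 10^6; factor is 10^6.
829 × 10^6 = 829000000

829000000 megaelectronvolts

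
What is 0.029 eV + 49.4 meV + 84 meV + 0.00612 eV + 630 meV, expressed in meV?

798.52 meV

In meV:
  0.029 eV = 0.029e3 meV = 29
  49.4 meV → 49.4
  84 meV → 84
  0.00612 eV = 0.00612e3 meV = 6.12
  630 meV → 630
Sum: 29 + 49.4 + 84 + 6.12 + 630 = 798.52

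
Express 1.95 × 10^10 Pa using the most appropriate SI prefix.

= 19.5 × 10^9 Pa; 10^9 is giga.

19.5 GPa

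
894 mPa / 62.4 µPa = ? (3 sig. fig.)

14300

(894 × 10⁻³) / (62.4 × 10⁻⁶) = 14.33 × 10³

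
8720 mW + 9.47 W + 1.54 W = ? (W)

In W:
  8720 mW = 8720 × 10^-3 W = 8.72
  9.47 W → 9.47
  1.54 W → 1.54
Sum: 8.72 + 9.47 + 1.54 = 19.73

19.73 W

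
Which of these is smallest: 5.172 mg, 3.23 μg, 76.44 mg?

3.23 μg

5.172 mg = 0.005172 g
3.23 μg = 0.00000323 g
76.44 mg = 0.07644 g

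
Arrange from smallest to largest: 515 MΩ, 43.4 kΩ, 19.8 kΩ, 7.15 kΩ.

515 MΩ = 515000000 Ω
43.4 kΩ = 43400 Ω
19.8 kΩ = 19800 Ω
7.15 kΩ = 7150 Ω

7.15 kΩ < 19.8 kΩ < 43.4 kΩ < 515 MΩ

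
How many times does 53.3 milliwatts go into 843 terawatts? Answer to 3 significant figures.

(843 × 10^12) / (53.3 × 10^-3) = 15.82 × 10^15

15800000000000000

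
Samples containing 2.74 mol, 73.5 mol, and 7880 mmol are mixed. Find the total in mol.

In mol:
  2.74 mol → 2.74
  73.5 mol → 73.5
  7880 mmol = 7880e-3 mol = 7.88
Sum: 2.74 + 73.5 + 7.88 = 84.12

84.12 mol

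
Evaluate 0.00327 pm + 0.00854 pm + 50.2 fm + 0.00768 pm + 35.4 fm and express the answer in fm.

105.09 fm

In fm:
  0.00327 pm = 0.00327 × 10³ fm = 3.27
  0.00854 pm = 0.00854 × 10³ fm = 8.54
  50.2 fm → 50.2
  0.00768 pm = 0.00768 × 10³ fm = 7.68
  35.4 fm → 35.4
Sum: 3.27 + 8.54 + 50.2 + 7.68 + 35.4 = 105.09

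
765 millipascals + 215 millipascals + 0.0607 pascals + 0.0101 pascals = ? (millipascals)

In millipascals:
  765 millipascals → 765
  215 millipascals → 215
  0.0607 pascals = 0.0607 × 10³ millipascals = 60.7
  0.0101 pascals = 0.0101 × 10³ millipascals = 10.1
Sum: 765 + 215 + 60.7 + 10.1 = 1050.8

1050.8 millipascals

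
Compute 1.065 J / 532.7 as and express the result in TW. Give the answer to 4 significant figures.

1999 TW

(1.065) / (532.7 × 10⁻¹⁸) = 0.00199925 × 10¹⁸ W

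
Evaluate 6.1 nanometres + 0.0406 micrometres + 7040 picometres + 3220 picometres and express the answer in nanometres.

In nanometres:
  6.1 nanometres → 6.1
  0.0406 micrometres = 0.0406e3 nanometres = 40.6
  7040 picometres = 7040e-3 nanometres = 7.04
  3220 picometres = 3220e-3 nanometres = 3.22
Sum: 6.1 + 40.6 + 7.04 + 3.22 = 56.96

56.96 nanometres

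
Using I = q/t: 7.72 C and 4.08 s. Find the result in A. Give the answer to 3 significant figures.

(7.72) / (4.08) = 1.8922 A

1.89 A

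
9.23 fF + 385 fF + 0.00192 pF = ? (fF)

In fF:
  9.23 fF → 9.23
  385 fF → 385
  0.00192 pF = 0.00192 × 10^3 fF = 1.92
Sum: 9.23 + 385 + 1.92 = 396.15

396.15 fF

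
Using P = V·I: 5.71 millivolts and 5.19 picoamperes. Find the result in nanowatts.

5.71e-3 × 5.19e-12 = 29.6349e-15 W

0.0000296349 nanowatts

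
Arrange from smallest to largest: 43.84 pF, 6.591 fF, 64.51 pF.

6.591 fF < 43.84 pF < 64.51 pF

43.84 pF = 0.00000000004384 F
6.591 fF = 0.000000000000006591 F
64.51 pF = 0.00000000006451 F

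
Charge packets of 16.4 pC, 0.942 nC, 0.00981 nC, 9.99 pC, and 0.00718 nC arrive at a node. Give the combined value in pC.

985.38 pC

In pC:
  16.4 pC → 16.4
  0.942 nC = 0.942e3 pC = 942
  0.00981 nC = 0.00981e3 pC = 9.81
  9.99 pC → 9.99
  0.00718 nC = 0.00718e3 pC = 7.18
Sum: 16.4 + 942 + 9.81 + 9.99 + 7.18 = 985.38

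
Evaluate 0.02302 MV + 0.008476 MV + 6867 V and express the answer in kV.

In kV:
  0.02302 MV = 0.02302 × 10^3 kV = 23.02
  0.008476 MV = 0.008476 × 10^3 kV = 8.476
  6867 V = 6867 × 10^-3 kV = 6.867
Sum: 23.02 + 8.476 + 6.867 = 38.363

38.363 kV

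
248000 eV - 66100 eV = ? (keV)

181.9 keV

In keV:
  248000 eV = 248000 × 10^-3 keV = 248
  66100 eV = 66100 × 10^-3 keV = 66.1
Difference: 248 - 66.1 = 181.9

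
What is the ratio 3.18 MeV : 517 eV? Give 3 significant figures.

6150

(3.18e6) / (517) = 0.006151e6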